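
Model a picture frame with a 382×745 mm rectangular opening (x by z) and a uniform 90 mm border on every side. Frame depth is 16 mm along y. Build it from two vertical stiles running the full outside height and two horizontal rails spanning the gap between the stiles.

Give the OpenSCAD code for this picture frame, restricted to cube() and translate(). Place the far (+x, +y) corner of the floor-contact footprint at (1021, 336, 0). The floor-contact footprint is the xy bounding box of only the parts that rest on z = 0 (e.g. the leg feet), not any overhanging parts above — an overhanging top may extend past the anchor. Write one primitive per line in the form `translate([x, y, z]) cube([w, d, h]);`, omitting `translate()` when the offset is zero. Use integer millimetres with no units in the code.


translate([459, 320, 0]) cube([90, 16, 925]);
translate([931, 320, 0]) cube([90, 16, 925]);
translate([549, 320, 0]) cube([382, 16, 90]);
translate([549, 320, 835]) cube([382, 16, 90]);


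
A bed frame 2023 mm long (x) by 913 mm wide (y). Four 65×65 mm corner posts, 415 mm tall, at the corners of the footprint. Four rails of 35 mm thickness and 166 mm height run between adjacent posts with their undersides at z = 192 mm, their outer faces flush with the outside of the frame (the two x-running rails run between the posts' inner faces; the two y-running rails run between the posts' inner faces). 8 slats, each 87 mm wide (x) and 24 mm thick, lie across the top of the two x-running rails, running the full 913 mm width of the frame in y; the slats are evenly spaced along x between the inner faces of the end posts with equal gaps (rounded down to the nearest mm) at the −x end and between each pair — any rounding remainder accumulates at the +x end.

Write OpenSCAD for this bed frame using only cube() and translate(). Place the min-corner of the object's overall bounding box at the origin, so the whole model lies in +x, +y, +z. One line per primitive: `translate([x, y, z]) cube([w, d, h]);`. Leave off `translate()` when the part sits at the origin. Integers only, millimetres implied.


// slat z = rail_z + rail_h = 192 + 166 = 358
// slat gap = ⌊(1893 − 8·87) / 9⌋ = 133
cube([65, 65, 415]);
translate([0, 848, 0]) cube([65, 65, 415]);
translate([1958, 0, 0]) cube([65, 65, 415]);
translate([1958, 848, 0]) cube([65, 65, 415]);
translate([65, 0, 192]) cube([1893, 35, 166]);
translate([65, 878, 192]) cube([1893, 35, 166]);
translate([0, 65, 192]) cube([35, 783, 166]);
translate([1988, 65, 192]) cube([35, 783, 166]);
translate([198, 0, 358]) cube([87, 913, 24]);
translate([418, 0, 358]) cube([87, 913, 24]);
translate([638, 0, 358]) cube([87, 913, 24]);
translate([858, 0, 358]) cube([87, 913, 24]);
translate([1078, 0, 358]) cube([87, 913, 24]);
translate([1298, 0, 358]) cube([87, 913, 24]);
translate([1518, 0, 358]) cube([87, 913, 24]);
translate([1738, 0, 358]) cube([87, 913, 24]);


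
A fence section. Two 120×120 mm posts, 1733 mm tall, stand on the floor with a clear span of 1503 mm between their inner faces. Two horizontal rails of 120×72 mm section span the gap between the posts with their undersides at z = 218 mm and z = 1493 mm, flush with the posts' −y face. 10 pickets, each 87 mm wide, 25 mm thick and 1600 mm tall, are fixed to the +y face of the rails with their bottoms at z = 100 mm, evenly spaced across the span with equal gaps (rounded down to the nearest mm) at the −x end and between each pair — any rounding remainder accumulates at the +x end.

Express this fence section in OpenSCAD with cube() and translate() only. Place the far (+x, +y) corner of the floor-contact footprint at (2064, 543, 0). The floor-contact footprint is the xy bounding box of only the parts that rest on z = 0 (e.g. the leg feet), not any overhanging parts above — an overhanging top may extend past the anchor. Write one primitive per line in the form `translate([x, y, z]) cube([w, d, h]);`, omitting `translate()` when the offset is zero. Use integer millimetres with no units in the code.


translate([321, 423, 0]) cube([120, 120, 1733]);
translate([1944, 423, 0]) cube([120, 120, 1733]);
translate([441, 423, 218]) cube([1503, 120, 72]);
translate([441, 423, 1493]) cube([1503, 120, 72]);
translate([498, 543, 100]) cube([87, 25, 1600]);
translate([642, 543, 100]) cube([87, 25, 1600]);
translate([786, 543, 100]) cube([87, 25, 1600]);
translate([930, 543, 100]) cube([87, 25, 1600]);
translate([1074, 543, 100]) cube([87, 25, 1600]);
translate([1218, 543, 100]) cube([87, 25, 1600]);
translate([1362, 543, 100]) cube([87, 25, 1600]);
translate([1506, 543, 100]) cube([87, 25, 1600]);
translate([1650, 543, 100]) cube([87, 25, 1600]);
translate([1794, 543, 100]) cube([87, 25, 1600]);


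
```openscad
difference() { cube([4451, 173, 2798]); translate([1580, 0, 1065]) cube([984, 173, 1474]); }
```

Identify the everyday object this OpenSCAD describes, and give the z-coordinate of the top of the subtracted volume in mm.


A wall with a window opening. The window head height is 2539 mm.

A wall with a rectangular opening subtracted — a window. Sill at z = 1065, opening 1474 mm tall, so the head is at 1065 + 1474 = 2539 mm.


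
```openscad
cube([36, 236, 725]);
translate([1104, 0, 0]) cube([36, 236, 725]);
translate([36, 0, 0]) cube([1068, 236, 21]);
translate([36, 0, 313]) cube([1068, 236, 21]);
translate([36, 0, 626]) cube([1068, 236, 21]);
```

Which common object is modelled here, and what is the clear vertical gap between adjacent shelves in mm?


A bookshelf. The clear shelf gap is 292 mm.

Two tall side panels with 3 horizontal boards between them — a bookshelf. The first two shelf undersides are at z = 0 and z = 313; with shelf thickness 21, the clear gap is 313 − 0 − 21 = 292 mm.


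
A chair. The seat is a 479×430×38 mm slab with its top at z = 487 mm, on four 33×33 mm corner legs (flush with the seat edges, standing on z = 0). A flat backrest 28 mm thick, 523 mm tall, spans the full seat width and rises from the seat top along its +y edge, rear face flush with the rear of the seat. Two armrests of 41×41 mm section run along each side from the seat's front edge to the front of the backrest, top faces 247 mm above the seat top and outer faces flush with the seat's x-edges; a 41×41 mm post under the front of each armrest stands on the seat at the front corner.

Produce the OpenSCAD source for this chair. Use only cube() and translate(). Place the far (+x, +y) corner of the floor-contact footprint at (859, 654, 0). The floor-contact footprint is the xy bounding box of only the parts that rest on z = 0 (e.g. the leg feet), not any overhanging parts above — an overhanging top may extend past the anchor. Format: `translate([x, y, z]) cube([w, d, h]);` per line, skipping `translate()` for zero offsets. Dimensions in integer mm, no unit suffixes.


translate([380, 224, 449]) cube([479, 430, 38]);
translate([380, 224, 0]) cube([33, 33, 449]);
translate([826, 224, 0]) cube([33, 33, 449]);
translate([380, 621, 0]) cube([33, 33, 449]);
translate([826, 621, 0]) cube([33, 33, 449]);
translate([380, 626, 487]) cube([479, 28, 523]);
translate([380, 224, 693]) cube([41, 402, 41]);
translate([818, 224, 693]) cube([41, 402, 41]);
translate([380, 224, 487]) cube([41, 41, 206]);
translate([818, 224, 487]) cube([41, 41, 206]);


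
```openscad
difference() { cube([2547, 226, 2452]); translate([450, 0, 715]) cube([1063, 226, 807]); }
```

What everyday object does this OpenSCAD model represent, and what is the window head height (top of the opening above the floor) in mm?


A wall with a window opening. The window head height is 1522 mm.

A wall with a rectangular opening subtracted — a window. Sill at z = 715, opening 807 mm tall, so the head is at 715 + 807 = 1522 mm.


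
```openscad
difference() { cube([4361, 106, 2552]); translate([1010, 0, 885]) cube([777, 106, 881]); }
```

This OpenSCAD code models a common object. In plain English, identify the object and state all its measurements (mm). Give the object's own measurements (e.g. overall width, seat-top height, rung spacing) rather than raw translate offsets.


A wall 4361 mm long (x), 106 mm thick (y), 2552 mm tall, with a rectangular window opening cut through it. The opening is 777 mm wide and 881 mm tall; its sill is at z = 885 mm and its near (−x) edge is 1010 mm from the wall's −x end. The opening passes through the full wall thickness.


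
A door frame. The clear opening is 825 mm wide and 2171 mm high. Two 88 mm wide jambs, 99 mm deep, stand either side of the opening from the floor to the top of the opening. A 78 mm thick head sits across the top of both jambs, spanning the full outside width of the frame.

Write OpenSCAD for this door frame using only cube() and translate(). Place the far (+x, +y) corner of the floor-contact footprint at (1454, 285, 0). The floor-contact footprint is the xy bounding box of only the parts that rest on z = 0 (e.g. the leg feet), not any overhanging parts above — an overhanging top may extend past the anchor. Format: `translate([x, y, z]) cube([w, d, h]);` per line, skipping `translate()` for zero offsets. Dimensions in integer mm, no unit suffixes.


translate([453, 186, 0]) cube([88, 99, 2171]);
translate([1366, 186, 0]) cube([88, 99, 2171]);
translate([453, 186, 2171]) cube([1001, 99, 78]);


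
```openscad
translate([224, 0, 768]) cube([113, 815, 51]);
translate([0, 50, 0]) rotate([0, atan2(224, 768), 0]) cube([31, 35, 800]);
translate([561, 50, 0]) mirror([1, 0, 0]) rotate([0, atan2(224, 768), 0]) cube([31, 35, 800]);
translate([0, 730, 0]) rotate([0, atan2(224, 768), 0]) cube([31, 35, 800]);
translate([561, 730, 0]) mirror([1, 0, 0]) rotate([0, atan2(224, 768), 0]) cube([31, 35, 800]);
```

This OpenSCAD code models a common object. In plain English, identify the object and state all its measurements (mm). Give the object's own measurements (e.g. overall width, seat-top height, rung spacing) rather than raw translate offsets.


A sawhorse. A 113×815×51 mm beam (x, y, z) sits on two A-frame leg pairs. Each pair is two raked legs of 31×35 mm section (35 mm along y) splaying symmetrically in x. Each leg rises 768 mm vertically over 224 mm of horizontal reach and is 800 mm long along its own axis. Every leg's outer bottom edge rests on the floor and its outer top edge meets a bottom edge of the beam — the left legs (tilting toward +x) meet the beam's −x bottom edge, the right legs (their mirror images, tilting toward −x) meet its +x bottom edge — so the leg tops tuck under the beam, the beam's underside is 768 mm above the floor, and the feet are 561 mm apart outside-to-outside with the beam centred between them. The two leg pairs are set in 50 mm from either end of the beam.


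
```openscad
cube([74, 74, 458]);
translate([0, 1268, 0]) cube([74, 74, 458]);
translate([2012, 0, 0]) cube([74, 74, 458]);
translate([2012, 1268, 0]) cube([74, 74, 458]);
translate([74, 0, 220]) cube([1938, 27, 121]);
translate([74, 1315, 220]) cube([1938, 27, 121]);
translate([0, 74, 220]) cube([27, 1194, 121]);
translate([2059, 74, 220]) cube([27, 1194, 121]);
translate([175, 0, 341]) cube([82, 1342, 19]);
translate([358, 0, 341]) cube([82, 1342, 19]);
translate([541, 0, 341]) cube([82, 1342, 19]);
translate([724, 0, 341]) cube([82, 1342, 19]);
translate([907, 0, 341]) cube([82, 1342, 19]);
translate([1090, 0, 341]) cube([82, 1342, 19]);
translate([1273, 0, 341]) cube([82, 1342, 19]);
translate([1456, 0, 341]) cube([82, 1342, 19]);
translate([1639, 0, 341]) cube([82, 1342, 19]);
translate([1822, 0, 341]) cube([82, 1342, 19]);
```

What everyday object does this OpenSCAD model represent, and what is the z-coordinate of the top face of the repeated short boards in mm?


A bed frame. The slat-top height is 360 mm.

Four posts, four rails, and a row of slats — a bed frame. Slats sit on the rails at z = 220 + 121 = 341; with slat thickness 19, the top is 360 mm.


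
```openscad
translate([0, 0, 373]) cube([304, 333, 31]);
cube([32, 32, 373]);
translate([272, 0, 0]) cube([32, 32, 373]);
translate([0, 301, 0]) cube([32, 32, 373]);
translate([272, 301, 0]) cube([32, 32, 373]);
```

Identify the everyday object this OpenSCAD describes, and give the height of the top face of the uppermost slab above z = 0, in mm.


A stool. The seat height is 404 mm.

A 304×333×31 slab at z = 373 on four corner posts — a stool. The seat top is 373 + 31 = 404 mm.


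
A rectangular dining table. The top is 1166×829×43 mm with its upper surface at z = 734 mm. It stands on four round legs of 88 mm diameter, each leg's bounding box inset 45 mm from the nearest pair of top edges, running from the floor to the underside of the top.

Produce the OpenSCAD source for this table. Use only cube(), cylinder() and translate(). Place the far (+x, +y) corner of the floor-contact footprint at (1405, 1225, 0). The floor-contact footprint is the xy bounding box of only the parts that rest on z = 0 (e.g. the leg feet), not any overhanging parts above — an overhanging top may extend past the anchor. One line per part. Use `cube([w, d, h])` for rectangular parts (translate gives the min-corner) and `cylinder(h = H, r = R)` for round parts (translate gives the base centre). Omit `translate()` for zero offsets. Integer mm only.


translate([284, 441, 691]) cube([1166, 829, 43]);
translate([373, 530, 0]) cylinder(h = 691, r = 44);
translate([1361, 530, 0]) cylinder(h = 691, r = 44);
translate([373, 1181, 0]) cylinder(h = 691, r = 44);
translate([1361, 1181, 0]) cylinder(h = 691, r = 44);


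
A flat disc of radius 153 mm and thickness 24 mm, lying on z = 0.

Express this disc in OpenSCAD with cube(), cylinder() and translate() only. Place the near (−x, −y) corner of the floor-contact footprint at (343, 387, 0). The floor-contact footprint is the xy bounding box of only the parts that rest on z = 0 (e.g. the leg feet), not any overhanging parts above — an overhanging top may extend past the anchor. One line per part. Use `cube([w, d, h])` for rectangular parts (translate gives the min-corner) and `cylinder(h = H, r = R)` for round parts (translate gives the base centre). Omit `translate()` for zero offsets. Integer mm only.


translate([496, 540, 0]) cylinder(h = 24, r = 153);


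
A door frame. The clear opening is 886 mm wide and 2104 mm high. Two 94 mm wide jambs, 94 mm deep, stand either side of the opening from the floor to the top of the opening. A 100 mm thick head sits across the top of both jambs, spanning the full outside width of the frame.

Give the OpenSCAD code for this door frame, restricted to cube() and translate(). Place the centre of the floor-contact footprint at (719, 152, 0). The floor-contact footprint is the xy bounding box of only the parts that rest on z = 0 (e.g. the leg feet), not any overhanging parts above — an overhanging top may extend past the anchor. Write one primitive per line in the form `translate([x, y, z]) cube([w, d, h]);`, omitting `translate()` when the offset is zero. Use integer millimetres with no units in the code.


translate([182, 105, 0]) cube([94, 94, 2104]);
translate([1162, 105, 0]) cube([94, 94, 2104]);
translate([182, 105, 2104]) cube([1074, 94, 100]);


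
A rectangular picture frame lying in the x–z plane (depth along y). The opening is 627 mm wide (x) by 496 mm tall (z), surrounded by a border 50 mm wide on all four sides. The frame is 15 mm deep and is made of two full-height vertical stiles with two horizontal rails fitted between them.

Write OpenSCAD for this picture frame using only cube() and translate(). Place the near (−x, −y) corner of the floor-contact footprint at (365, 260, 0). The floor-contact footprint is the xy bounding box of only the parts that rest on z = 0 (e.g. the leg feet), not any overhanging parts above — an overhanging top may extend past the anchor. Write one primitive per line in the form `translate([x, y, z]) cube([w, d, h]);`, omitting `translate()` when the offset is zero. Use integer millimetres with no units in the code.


translate([365, 260, 0]) cube([50, 15, 596]);
translate([1042, 260, 0]) cube([50, 15, 596]);
translate([415, 260, 0]) cube([627, 15, 50]);
translate([415, 260, 546]) cube([627, 15, 50]);


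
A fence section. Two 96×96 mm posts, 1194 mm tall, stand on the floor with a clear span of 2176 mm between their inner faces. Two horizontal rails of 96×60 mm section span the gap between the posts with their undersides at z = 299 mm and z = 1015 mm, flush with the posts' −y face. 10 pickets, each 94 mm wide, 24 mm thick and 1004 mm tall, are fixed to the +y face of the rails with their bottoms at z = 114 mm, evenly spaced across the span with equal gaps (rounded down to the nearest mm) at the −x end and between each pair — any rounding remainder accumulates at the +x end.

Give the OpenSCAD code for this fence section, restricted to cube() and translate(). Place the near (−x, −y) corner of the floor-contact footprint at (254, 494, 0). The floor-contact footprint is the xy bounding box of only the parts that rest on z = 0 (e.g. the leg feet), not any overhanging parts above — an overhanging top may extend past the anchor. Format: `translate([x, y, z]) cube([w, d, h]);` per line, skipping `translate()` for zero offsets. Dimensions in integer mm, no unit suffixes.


translate([254, 494, 0]) cube([96, 96, 1194]);
translate([2526, 494, 0]) cube([96, 96, 1194]);
translate([350, 494, 299]) cube([2176, 96, 60]);
translate([350, 494, 1015]) cube([2176, 96, 60]);
translate([462, 590, 114]) cube([94, 24, 1004]);
translate([668, 590, 114]) cube([94, 24, 1004]);
translate([874, 590, 114]) cube([94, 24, 1004]);
translate([1080, 590, 114]) cube([94, 24, 1004]);
translate([1286, 590, 114]) cube([94, 24, 1004]);
translate([1492, 590, 114]) cube([94, 24, 1004]);
translate([1698, 590, 114]) cube([94, 24, 1004]);
translate([1904, 590, 114]) cube([94, 24, 1004]);
translate([2110, 590, 114]) cube([94, 24, 1004]);
translate([2316, 590, 114]) cube([94, 24, 1004]);


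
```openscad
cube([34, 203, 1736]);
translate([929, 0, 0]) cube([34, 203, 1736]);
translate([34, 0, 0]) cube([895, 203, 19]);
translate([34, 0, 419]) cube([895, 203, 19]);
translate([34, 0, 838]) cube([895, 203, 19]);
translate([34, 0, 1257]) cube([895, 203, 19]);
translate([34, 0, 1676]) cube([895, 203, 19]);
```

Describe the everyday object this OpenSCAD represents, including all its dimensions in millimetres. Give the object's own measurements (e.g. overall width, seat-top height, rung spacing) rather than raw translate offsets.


An open bookshelf. Two side panels, each 34 mm thick, 203 mm deep and 1736 mm tall, stand 963 mm apart (outside-to-outside). Between them sit 5 shelves, each 19 mm thick and 203 mm deep, spanning the full gap between the sides. The bottom shelf rests on the floor (its underside at z = 0) and the clear gap between one shelf's top and the next shelf's underside is 400 mm.


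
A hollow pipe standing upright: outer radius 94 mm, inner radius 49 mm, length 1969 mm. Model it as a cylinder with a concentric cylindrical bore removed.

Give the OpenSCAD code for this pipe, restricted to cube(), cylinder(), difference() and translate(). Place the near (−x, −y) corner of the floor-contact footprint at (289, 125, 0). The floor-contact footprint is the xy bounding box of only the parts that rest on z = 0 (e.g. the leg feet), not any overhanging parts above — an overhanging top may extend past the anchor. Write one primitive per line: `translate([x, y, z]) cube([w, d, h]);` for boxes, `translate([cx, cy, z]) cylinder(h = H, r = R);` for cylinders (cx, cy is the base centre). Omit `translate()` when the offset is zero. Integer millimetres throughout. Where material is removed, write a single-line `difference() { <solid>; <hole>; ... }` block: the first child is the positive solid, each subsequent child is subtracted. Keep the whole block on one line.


difference() { translate([383, 219, 0]) cylinder(h = 1969, r = 94); translate([383, 219, 0]) cylinder(h = 1969, r = 49); }


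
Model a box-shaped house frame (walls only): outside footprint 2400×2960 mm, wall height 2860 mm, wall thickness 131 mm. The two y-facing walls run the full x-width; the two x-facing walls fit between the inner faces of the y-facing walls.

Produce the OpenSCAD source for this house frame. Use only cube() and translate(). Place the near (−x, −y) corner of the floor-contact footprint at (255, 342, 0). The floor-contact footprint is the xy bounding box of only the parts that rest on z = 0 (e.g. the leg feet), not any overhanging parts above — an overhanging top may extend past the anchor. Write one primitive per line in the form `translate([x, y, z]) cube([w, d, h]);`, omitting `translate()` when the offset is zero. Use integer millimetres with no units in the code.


translate([255, 342, 0]) cube([2400, 131, 2860]);
translate([255, 3171, 0]) cube([2400, 131, 2860]);
translate([255, 473, 0]) cube([131, 2698, 2860]);
translate([2524, 473, 0]) cube([131, 2698, 2860]);


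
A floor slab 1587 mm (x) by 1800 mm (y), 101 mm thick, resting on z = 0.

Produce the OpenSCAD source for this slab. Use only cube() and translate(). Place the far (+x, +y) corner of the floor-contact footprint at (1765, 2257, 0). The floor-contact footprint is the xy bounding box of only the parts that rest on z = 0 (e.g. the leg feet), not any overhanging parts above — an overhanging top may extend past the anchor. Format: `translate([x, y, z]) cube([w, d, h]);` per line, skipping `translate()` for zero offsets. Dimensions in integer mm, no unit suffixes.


translate([178, 457, 0]) cube([1587, 1800, 101]);


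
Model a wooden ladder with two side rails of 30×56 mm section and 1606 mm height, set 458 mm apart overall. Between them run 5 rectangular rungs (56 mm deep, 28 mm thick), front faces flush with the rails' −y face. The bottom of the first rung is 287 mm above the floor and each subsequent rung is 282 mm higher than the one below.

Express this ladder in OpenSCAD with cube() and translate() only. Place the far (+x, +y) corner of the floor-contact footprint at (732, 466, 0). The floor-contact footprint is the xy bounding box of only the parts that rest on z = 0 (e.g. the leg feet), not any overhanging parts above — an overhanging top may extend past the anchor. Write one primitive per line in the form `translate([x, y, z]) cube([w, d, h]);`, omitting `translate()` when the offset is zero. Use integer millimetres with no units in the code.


translate([274, 410, 0]) cube([30, 56, 1606]);
translate([702, 410, 0]) cube([30, 56, 1606]);
translate([304, 410, 287]) cube([398, 56, 28]);
translate([304, 410, 569]) cube([398, 56, 28]);
translate([304, 410, 851]) cube([398, 56, 28]);
translate([304, 410, 1133]) cube([398, 56, 28]);
translate([304, 410, 1415]) cube([398, 56, 28]);


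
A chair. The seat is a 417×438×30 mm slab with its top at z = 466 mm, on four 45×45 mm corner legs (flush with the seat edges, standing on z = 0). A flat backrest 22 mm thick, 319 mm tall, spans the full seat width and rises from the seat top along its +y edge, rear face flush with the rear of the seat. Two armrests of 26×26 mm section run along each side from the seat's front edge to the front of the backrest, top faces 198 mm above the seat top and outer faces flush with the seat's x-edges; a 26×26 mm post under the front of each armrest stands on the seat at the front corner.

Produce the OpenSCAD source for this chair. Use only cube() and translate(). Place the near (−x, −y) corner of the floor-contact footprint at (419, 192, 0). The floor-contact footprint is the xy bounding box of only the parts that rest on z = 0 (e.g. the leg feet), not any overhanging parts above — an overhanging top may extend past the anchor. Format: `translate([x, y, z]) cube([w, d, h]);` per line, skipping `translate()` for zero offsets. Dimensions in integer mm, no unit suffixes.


translate([419, 192, 436]) cube([417, 438, 30]);
translate([419, 192, 0]) cube([45, 45, 436]);
translate([791, 192, 0]) cube([45, 45, 436]);
translate([419, 585, 0]) cube([45, 45, 436]);
translate([791, 585, 0]) cube([45, 45, 436]);
translate([419, 608, 466]) cube([417, 22, 319]);
translate([419, 192, 638]) cube([26, 416, 26]);
translate([810, 192, 638]) cube([26, 416, 26]);
translate([419, 192, 466]) cube([26, 26, 172]);
translate([810, 192, 466]) cube([26, 26, 172]);


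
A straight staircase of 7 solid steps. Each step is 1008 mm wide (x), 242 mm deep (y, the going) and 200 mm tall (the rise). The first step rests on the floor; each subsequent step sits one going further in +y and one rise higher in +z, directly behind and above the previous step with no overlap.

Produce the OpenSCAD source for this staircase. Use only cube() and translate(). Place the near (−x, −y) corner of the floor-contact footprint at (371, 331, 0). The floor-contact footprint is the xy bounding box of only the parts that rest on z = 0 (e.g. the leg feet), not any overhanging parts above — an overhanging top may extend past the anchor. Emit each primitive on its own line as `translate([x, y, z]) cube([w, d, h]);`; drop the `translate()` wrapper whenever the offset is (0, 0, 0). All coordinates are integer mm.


translate([371, 331, 0]) cube([1008, 242, 200]);
translate([371, 573, 200]) cube([1008, 242, 200]);
translate([371, 815, 400]) cube([1008, 242, 200]);
translate([371, 1057, 600]) cube([1008, 242, 200]);
translate([371, 1299, 800]) cube([1008, 242, 200]);
translate([371, 1541, 1000]) cube([1008, 242, 200]);
translate([371, 1783, 1200]) cube([1008, 242, 200]);


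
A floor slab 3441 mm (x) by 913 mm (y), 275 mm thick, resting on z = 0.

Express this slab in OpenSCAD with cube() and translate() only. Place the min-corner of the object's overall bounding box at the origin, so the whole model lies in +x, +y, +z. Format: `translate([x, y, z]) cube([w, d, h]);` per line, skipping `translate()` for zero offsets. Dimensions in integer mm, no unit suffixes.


cube([3441, 913, 275]);


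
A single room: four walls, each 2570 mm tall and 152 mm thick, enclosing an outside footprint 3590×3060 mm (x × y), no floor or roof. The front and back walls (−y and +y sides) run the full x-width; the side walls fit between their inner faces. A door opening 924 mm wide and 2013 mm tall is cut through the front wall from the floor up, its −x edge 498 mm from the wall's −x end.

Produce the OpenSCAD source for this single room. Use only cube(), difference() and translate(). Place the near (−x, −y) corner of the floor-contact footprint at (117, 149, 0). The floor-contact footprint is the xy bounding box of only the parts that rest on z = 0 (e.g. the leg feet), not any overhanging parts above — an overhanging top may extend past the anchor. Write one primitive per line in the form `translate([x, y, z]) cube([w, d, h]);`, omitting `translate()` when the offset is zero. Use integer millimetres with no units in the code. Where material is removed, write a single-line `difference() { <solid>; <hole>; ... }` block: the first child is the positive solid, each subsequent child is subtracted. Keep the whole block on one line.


difference() { translate([117, 149, 0]) cube([3590, 152, 2570]); translate([615, 149, 0]) cube([924, 152, 2013]); }
translate([117, 3057, 0]) cube([3590, 152, 2570]);
translate([117, 301, 0]) cube([152, 2756, 2570]);
translate([3555, 301, 0]) cube([152, 2756, 2570]);


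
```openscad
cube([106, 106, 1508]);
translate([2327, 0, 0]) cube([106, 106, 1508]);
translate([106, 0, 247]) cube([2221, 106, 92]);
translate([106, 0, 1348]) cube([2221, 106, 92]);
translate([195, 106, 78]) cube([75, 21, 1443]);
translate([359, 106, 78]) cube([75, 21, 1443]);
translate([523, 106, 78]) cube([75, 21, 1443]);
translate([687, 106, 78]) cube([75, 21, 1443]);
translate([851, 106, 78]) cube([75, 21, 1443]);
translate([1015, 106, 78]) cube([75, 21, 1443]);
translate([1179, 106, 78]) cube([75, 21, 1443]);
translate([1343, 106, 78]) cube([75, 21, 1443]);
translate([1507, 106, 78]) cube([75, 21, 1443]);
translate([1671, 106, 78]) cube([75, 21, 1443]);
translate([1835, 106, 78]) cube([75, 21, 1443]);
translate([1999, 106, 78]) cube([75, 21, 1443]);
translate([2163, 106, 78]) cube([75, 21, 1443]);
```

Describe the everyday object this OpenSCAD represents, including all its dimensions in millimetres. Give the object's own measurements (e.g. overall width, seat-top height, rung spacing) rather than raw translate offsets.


A fence section. Two 106×106 mm posts, 1508 mm tall, stand on the floor with a clear span of 2221 mm between their inner faces. Two horizontal rails of 106×92 mm section span the gap between the posts with their undersides at z = 247 mm and z = 1348 mm, flush with the posts' −y face. 13 pickets, each 75 mm wide, 21 mm thick and 1443 mm tall, are fixed to the +y face of the rails with their bottoms at z = 78 mm, spaced across the span with a 89 mm gap after the −x post and between neighbouring pickets and before the +x post.


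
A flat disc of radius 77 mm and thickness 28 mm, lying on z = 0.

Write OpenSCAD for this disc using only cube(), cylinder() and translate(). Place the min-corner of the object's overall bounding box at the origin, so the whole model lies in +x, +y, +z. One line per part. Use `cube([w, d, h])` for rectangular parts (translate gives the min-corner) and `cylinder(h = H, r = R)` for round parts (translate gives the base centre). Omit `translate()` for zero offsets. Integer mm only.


translate([77, 77, 0]) cylinder(h = 28, r = 77);


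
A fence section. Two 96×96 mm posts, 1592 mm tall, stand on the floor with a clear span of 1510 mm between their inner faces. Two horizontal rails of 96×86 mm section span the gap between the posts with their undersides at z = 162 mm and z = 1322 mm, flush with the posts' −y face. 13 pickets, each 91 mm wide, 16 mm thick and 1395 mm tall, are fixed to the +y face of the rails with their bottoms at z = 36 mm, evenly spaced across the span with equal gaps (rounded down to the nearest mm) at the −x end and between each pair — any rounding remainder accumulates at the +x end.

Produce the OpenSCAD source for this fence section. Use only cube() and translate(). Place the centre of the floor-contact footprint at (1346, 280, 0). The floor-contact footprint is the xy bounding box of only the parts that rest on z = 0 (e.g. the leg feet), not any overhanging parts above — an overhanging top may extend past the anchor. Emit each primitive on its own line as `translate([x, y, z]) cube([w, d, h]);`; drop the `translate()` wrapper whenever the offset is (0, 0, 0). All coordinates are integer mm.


translate([495, 232, 0]) cube([96, 96, 1592]);
translate([2101, 232, 0]) cube([96, 96, 1592]);
translate([591, 232, 162]) cube([1510, 96, 86]);
translate([591, 232, 1322]) cube([1510, 96, 86]);
translate([614, 328, 36]) cube([91, 16, 1395]);
translate([728, 328, 36]) cube([91, 16, 1395]);
translate([842, 328, 36]) cube([91, 16, 1395]);
translate([956, 328, 36]) cube([91, 16, 1395]);
translate([1070, 328, 36]) cube([91, 16, 1395]);
translate([1184, 328, 36]) cube([91, 16, 1395]);
translate([1298, 328, 36]) cube([91, 16, 1395]);
translate([1412, 328, 36]) cube([91, 16, 1395]);
translate([1526, 328, 36]) cube([91, 16, 1395]);
translate([1640, 328, 36]) cube([91, 16, 1395]);
translate([1754, 328, 36]) cube([91, 16, 1395]);
translate([1868, 328, 36]) cube([91, 16, 1395]);
translate([1982, 328, 36]) cube([91, 16, 1395]);


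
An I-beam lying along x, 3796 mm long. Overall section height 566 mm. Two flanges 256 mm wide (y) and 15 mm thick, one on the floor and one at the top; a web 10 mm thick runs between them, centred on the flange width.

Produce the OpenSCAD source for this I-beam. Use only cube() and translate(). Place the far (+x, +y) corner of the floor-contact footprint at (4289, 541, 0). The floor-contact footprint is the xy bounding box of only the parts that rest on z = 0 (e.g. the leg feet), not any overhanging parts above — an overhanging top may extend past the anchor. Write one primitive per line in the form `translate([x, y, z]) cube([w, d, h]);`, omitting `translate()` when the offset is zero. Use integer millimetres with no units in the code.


translate([493, 285, 0]) cube([3796, 256, 15]);
translate([493, 408, 15]) cube([3796, 10, 536]);
translate([493, 285, 551]) cube([3796, 256, 15]);


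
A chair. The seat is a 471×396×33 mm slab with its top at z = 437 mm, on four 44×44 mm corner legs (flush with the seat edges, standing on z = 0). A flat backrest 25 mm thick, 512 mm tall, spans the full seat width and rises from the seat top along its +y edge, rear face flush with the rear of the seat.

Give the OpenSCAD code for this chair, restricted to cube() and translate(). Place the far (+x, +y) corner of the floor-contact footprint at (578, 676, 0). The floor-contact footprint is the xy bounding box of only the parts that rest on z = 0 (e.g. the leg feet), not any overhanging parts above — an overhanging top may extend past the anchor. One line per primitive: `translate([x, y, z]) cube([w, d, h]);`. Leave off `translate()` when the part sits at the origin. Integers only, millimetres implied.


// leg_h = 437 - 33 = 404
translate([107, 280, 404]) cube([471, 396, 33]);
translate([107, 280, 0]) cube([44, 44, 404]);
translate([534, 280, 0]) cube([44, 44, 404]);
translate([107, 632, 0]) cube([44, 44, 404]);
translate([534, 632, 0]) cube([44, 44, 404]);
translate([107, 651, 437]) cube([471, 25, 512]);


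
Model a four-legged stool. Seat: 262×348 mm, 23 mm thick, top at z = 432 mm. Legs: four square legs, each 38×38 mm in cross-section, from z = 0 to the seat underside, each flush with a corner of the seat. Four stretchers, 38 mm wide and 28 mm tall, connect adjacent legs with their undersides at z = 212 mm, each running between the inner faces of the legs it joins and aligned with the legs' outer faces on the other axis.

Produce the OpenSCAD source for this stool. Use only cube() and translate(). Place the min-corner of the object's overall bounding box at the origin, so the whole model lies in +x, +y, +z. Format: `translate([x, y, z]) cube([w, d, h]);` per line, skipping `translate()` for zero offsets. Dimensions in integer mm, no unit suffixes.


translate([0, 0, 409]) cube([262, 348, 23]);
cube([38, 38, 409]);
translate([224, 0, 0]) cube([38, 38, 409]);
translate([0, 310, 0]) cube([38, 38, 409]);
translate([224, 310, 0]) cube([38, 38, 409]);
translate([38, 0, 212]) cube([186, 38, 28]);
translate([38, 310, 212]) cube([186, 38, 28]);
translate([0, 38, 212]) cube([38, 272, 28]);
translate([224, 38, 212]) cube([38, 272, 28]);


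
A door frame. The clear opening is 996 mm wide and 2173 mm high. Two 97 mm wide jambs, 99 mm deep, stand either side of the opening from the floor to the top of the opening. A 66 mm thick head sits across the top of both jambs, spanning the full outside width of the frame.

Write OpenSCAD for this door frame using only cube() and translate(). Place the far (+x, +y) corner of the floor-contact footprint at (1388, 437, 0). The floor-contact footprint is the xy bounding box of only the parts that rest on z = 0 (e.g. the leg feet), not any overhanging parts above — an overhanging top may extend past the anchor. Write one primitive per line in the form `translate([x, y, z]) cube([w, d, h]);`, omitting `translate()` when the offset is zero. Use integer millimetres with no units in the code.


translate([198, 338, 0]) cube([97, 99, 2173]);
translate([1291, 338, 0]) cube([97, 99, 2173]);
translate([198, 338, 2173]) cube([1190, 99, 66]);


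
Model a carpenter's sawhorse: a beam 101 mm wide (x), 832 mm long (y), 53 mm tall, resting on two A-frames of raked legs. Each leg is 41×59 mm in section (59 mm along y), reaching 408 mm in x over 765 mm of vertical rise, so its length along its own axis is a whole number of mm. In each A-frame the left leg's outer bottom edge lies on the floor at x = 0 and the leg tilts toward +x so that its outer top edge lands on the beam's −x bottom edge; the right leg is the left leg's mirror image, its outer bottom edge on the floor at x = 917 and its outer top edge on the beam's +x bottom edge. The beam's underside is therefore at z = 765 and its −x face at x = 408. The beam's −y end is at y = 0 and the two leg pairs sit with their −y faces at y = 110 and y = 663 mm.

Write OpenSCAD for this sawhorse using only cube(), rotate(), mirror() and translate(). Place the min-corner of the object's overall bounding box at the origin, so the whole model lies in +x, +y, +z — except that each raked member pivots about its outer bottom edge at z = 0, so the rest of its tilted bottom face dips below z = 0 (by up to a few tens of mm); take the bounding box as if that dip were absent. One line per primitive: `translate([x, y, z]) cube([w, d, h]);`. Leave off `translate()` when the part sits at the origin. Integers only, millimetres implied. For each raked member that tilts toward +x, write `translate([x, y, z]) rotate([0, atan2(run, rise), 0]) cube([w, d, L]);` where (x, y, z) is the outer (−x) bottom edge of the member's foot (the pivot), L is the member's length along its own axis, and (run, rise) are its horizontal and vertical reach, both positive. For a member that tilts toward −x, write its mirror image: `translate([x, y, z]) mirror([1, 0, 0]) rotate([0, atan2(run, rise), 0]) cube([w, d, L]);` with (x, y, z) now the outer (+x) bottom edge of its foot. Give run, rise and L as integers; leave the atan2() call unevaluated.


translate([408, 0, 765]) cube([101, 832, 53]);
translate([0, 110, 0]) rotate([0, atan2(408, 765), 0]) cube([41, 59, 867]);
translate([917, 110, 0]) mirror([1, 0, 0]) rotate([0, atan2(408, 765), 0]) cube([41, 59, 867]);
translate([0, 663, 0]) rotate([0, atan2(408, 765), 0]) cube([41, 59, 867]);
translate([917, 663, 0]) mirror([1, 0, 0]) rotate([0, atan2(408, 765), 0]) cube([41, 59, 867]);


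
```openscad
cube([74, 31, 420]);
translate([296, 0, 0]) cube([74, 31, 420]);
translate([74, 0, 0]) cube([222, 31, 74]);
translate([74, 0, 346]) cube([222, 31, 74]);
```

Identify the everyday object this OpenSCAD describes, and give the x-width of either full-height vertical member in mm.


A picture frame. The border width is 74 mm.

Four thin pieces enclosing a rectangular opening — a picture frame. The two full-height stiles are 420 mm tall; the top rail sits at z = 346 and is 74 mm tall, so the border above the opening is 420 − 346 = 74 mm, matching the stile x-width.


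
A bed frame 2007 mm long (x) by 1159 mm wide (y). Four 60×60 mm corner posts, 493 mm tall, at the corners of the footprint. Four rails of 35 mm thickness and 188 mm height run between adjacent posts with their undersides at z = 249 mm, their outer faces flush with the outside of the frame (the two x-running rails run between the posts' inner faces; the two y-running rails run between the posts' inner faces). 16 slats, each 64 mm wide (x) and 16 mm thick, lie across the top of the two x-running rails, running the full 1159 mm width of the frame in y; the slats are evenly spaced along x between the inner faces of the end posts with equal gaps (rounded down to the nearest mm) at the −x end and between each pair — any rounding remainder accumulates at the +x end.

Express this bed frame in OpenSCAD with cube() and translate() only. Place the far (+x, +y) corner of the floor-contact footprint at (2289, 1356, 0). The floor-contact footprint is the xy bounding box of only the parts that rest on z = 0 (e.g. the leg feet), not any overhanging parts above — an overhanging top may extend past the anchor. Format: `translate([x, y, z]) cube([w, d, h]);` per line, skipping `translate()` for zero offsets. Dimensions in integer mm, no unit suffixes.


translate([282, 197, 0]) cube([60, 60, 493]);
translate([282, 1296, 0]) cube([60, 60, 493]);
translate([2229, 197, 0]) cube([60, 60, 493]);
translate([2229, 1296, 0]) cube([60, 60, 493]);
translate([342, 197, 249]) cube([1887, 35, 188]);
translate([342, 1321, 249]) cube([1887, 35, 188]);
translate([282, 257, 249]) cube([35, 1039, 188]);
translate([2254, 257, 249]) cube([35, 1039, 188]);
translate([392, 197, 437]) cube([64, 1159, 16]);
translate([506, 197, 437]) cube([64, 1159, 16]);
translate([620, 197, 437]) cube([64, 1159, 16]);
translate([734, 197, 437]) cube([64, 1159, 16]);
translate([848, 197, 437]) cube([64, 1159, 16]);
translate([962, 197, 437]) cube([64, 1159, 16]);
translate([1076, 197, 437]) cube([64, 1159, 16]);
translate([1190, 197, 437]) cube([64, 1159, 16]);
translate([1304, 197, 437]) cube([64, 1159, 16]);
translate([1418, 197, 437]) cube([64, 1159, 16]);
translate([1532, 197, 437]) cube([64, 1159, 16]);
translate([1646, 197, 437]) cube([64, 1159, 16]);
translate([1760, 197, 437]) cube([64, 1159, 16]);
translate([1874, 197, 437]) cube([64, 1159, 16]);
translate([1988, 197, 437]) cube([64, 1159, 16]);
translate([2102, 197, 437]) cube([64, 1159, 16]);
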